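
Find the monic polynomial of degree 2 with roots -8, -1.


A monic polynomial with roots -8, -1 is:
p(x) = (x + 8)(x + 1)
After multiplying by (x + 8): x + 8
After multiplying by (x + 1): x^2 + 9x + 8

x^2 + 9x + 8


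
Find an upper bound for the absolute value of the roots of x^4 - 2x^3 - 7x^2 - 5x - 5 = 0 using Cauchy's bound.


Cauchy's bound: all roots r satisfy |r| <= 1 + max(|a_i/a_n|) for i = 0,...,n-1
where a_n is the leading coefficient.

Coefficients: [1, -2, -7, -5, -5]
Leading coefficient a_n = 1
Ratios |a_i/a_n|: 2, 7, 5, 5
Maximum ratio: 7
Cauchy's bound: |r| <= 1 + 7 = 8

Upper bound = 8


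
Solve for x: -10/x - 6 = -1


Subtract -6 from both sides: -10/x = 5
Multiply both sides by x: -10 = 5 * x
Divide by 5: x = -2

x = -2


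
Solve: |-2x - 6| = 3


An absolute value equation |expr| = 3 gives two cases:
Case 1: -2x - 6 = 3
  -2x = 9, so x = -9/2
Case 2: -2x - 6 = -3
  -2x = 3, so x = -3/2

x = -9/2, x = -3/2


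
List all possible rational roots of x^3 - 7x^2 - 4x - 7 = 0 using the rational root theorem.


Rational root theorem: possible roots are ±p/q where:
  p divides the constant term (-7): p ∈ {1, 7}
  q divides the leading coefficient (1): q ∈ {1}

All possible rational roots: -7, -1, 1, 7

-7, -1, 1, 7


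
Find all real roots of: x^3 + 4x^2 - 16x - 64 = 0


Let p(x) = x^3 + 4x^2 - 16x - 64. By the rational root theorem (leading coefficient 1), any rational root is an integer divisor of 64: try ±1, ±2, ... in turn.
Test x = 1: value = -75 ≠ 0.
Test x = -1: value = -45 ≠ 0.
Test x = 2: value = -72 ≠ 0.
Test x = -2: value = -24 ≠ 0.
Test x = 4: value = 0 ✓, so (x - 4) is a factor.
Synthetic division by (x - 4): bring down 1; 1(4) + 4 = 8; 8(4) - 16 = 16; 16(4) - 64 = 0 → quotient x^2 + 8x + 16, remainder 0.
Solve the quadratic x^2 + 8x + 16 = 0: discriminant = 8^2 - 4(1)(16) = 64 - 64 = 0.
Discriminant = 0, so a double root: x = -8/2 = -4.

x = -4 (multiplicity 2), x = 4


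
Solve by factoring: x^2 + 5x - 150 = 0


We need two numbers that multiply to -150 and add to 5.
Those numbers are 15 and -10 (since 15 * (-10) = -150 and 15 + (-10) = 5).
So x^2 + 5x - 150 = (x + 15)(x - 10) = 0
Setting each factor to zero: x = -15 or x = 10

x = -15, x = 10


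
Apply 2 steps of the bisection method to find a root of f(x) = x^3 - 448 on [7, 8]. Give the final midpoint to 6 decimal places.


f(x) = x^3 - 448
f(7) = -105 < 0
f(8) = 64 > 0

Step 1: midpoint = (7.000000 + 8.000000)/2 = 7.500000
  f(7.500000) = -26.125000
  f(mid) < 0, so root is in [7.500000, 8.000000]

Step 2: midpoint = (7.500000 + 8.000000)/2 = 7.750000
  f(7.750000) = 17.484375
  f(mid) > 0, so root is in [7.500000, 7.750000]

midpoint = 7.750000


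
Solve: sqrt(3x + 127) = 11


Square both sides: 3x + 127 = 11^2 = 121
3x = 121 - 127 = -6
x = -2
Check: sqrt(3*(-2) + 127) = sqrt(121) = 11 ✓

x = -2


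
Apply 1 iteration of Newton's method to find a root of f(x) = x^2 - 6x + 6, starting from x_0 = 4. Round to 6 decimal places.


Newton's method: x_(n+1) = x_n - f(x_n)/f'(x_n)
f(x) = x^2 - 6x + 6
f'(x) = 2x - 6

Iteration 1:
  f(4.000000) = -2.000000
  f'(4.000000) = 2.000000
  x_1 = 4.000000 - (-2.000000)/(2.000000) = 5.000000

x_1 = 5.000000


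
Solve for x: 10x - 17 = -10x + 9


Starting with: 10x - 17 = -10x + 9
Move all x terms to left: (10 + 10)x = 9 + 17
Simplify: 20x = 26
Divide both sides by 20: x = 13/10

x = 13/10


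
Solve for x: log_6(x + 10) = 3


Convert to exponential form: x + 10 = 6^3 = 216
x = 216 - 10 = 206
Check: log_6(206 + 10) = log_6(216) = log_6(216) = 3 ✓

x = 206


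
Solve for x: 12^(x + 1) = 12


Express both sides with the same base.
12 = 12^1
Since the bases match, equate exponents: x + 1 = 1
So x = 1 - (1) = 0

x = 0


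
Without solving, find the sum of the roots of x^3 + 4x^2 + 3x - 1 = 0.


By Vieta's formulas for x^3 + bx^2 + cx + d = 0:
  r1 + r2 + r3 = -b/a = -4
  r1*r2 + r1*r3 + r2*r3 = c/a = 3
  r1*r2*r3 = -d/a = 1


Sum = -4


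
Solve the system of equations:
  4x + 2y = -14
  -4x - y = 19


Using Cramer's rule:
Determinant D = (4)(-1) - (-4)(2) = -4 + 8 = 4
Dx = (-14)(-1) - (19)(2) = 14 - 38 = -24
Dy = (4)(19) - (-4)(-14) = 76 - 56 = 20
x = Dx/D = -24/4 = -6
y = Dy/D = 20/4 = 5

x = -6, y = 5


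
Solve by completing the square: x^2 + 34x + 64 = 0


Start: x^2 + 34x + 64 = 0
Move constant: x^2 + 34x = -64
Half of 34 is 17, squared is 289
Add 289 to both sides: x^2 + 34x + 289 = 225
(x + 17)^2 = 225
x + 17 = ±15
x = -17 + 15 = -2 or x = -17 - 15 = -32

x = -32, x = -2


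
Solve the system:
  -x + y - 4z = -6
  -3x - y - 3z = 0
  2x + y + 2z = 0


Using Cramer's rule. Expand each determinant along the first row.
D  = (-1)*[(-1)*2 - (-3)*1] - 1*[(-3)*2 - (-3)*2] + (-4)*[(-3)*1 - (-1)*2]
  = (-1)*(1) - 1*(0) + (-4)*(-1) = 3
Dx = (-6)*[(-1)*2 - (-3)*1] - 1*[0*2 - (-3)*0] + (-4)*[0*1 - (-1)*0]
  = (-6)*(1) - 1*(0) + (-4)*(0) = -6
Dy = (-1)*[0*2 - (-3)*0] - (-6)*[(-3)*2 - (-3)*2] + (-4)*[(-3)*0 - 0*2]
  = (-1)*(0) - (-6)*(0) + (-4)*(0) = 0
Dz = (-1)*[(-1)*0 - 0*1] - 1*[(-3)*0 - 0*2] + (-6)*[(-3)*1 - (-1)*2]
  = (-1)*(0) - 1*(0) + (-6)*(-1) = 6
x = Dx/D = -6/3 = -2, y = Dy/D = 0/3 = 0, z = Dz/D = 6/3 = 2
Check eq1: (-1)(-2) + (1)(0) + (-4)(2) = -6 = -6 ✓
Check eq2: (-3)(-2) + (-1)(0) + (-3)(2) = 0 = 0 ✓
Check eq3: (2)(-2) + (1)(0) + (2)(2) = 0 = 0 ✓

x = -2, y = 0, z = 2


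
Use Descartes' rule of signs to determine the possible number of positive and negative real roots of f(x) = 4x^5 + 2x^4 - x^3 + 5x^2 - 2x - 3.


Descartes' rule of signs:

For positive roots, count sign changes in f(x) = 4x^5 + 2x^4 - x^3 + 5x^2 - 2x - 3:
Signs of coefficients: +, +, -, +, -, -
Number of sign changes: 3
Possible positive real roots: 3, 1

For negative roots, examine f(-x) = -4x^5 + 2x^4 + x^3 + 5x^2 + 2x - 3:
Signs of coefficients: -, +, +, +, +, -
Number of sign changes: 2
Possible negative real roots: 2, 0

Positive roots: 3 or 1; Negative roots: 2 or 0


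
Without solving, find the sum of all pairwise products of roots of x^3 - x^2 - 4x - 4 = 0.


By Vieta's formulas for x^3 + bx^2 + cx + d = 0:
  r1 + r2 + r3 = -b/a = 1
  r1*r2 + r1*r3 + r2*r3 = c/a = -4
  r1*r2*r3 = -d/a = 4


Sum of pairwise products = -4


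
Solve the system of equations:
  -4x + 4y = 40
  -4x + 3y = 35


Using Cramer's rule:
Determinant D = (-4)(3) - (-4)(4) = -12 + 16 = 4
Dx = (40)(3) - (35)(4) = 120 - 140 = -20
Dy = (-4)(35) - (-4)(40) = -140 + 160 = 20
x = Dx/D = -20/4 = -5
y = Dy/D = 20/4 = 5

x = -5, y = 5


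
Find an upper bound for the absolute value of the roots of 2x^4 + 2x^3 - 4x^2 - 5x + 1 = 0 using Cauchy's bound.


Cauchy's bound: all roots r satisfy |r| <= 1 + max(|a_i/a_n|) for i = 0,...,n-1
where a_n is the leading coefficient.

Coefficients: [2, 2, -4, -5, 1]
Leading coefficient a_n = 2
Ratios |a_i/a_n|: 1, 2, 5/2, 1/2
Maximum ratio: 5/2
Cauchy's bound: |r| <= 1 + 5/2 = 7/2

Upper bound = 7/2


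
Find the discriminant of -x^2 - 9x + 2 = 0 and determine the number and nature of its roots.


For ax^2 + bx + c = 0, discriminant D = b^2 - 4ac
Here a = -1, b = -9, c = 2
D = (-9)^2 - 4(-1)(2) = 81 + 8 = 89

D = 89 > 0 but not a perfect square
The equation has 2 distinct real irrational roots.

Discriminant = 89, 2 distinct real irrational roots


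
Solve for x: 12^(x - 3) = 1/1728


Express both sides with the same base.
1/1728 = 12^(-3)
Since the bases match, equate exponents: x - 3 = -3
So x = -3 - (-3) = 0

x = 0


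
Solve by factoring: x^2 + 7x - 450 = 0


We need two numbers that multiply to -450 and add to 7.
Those numbers are 25 and -18 (since 25 * (-18) = -450 and 25 + (-18) = 7).
So x^2 + 7x - 450 = (x + 25)(x - 18) = 0
Setting each factor to zero: x = -25 or x = 18

x = -25, x = 18


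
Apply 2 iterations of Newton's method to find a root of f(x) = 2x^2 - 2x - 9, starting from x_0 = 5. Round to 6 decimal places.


Newton's method: x_(n+1) = x_n - f(x_n)/f'(x_n)
f(x) = 2x^2 - 2x - 9
f'(x) = 4x - 2

Iteration 1:
  f(5.000000) = 31.000000
  f'(5.000000) = 18.000000
  x_1 = 5.000000 - (31.000000)/(18.000000) = 3.277778

Iteration 2:
  f(3.277778) = 5.932099
  f'(3.277778) = 11.111111
  x_2 = 3.277778 - (5.932099)/(11.111111) = 2.743889

x_2 = 2.743889


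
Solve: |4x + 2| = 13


An absolute value equation |expr| = 13 gives two cases:
Case 1: 4x + 2 = 13
  4x = 11, so x = 11/4
Case 2: 4x + 2 = -13
  4x = -15, so x = -15/4

x = -15/4, x = 11/4


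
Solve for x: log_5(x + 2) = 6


Convert to exponential form: x + 2 = 5^6 = 15625
x = 15625 - 2 = 15623
Check: log_5(15623 + 2) = log_5(15625) = log_5(15625) = 6 ✓

x = 15623


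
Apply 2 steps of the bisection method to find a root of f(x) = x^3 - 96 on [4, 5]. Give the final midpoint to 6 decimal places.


f(x) = x^3 - 96
f(4) = -32 < 0
f(5) = 29 > 0

Step 1: midpoint = (4.000000 + 5.000000)/2 = 4.500000
  f(4.500000) = -4.875000
  f(mid) < 0, so root is in [4.500000, 5.000000]

Step 2: midpoint = (4.500000 + 5.000000)/2 = 4.750000
  f(4.750000) = 11.171875
  f(mid) > 0, so root is in [4.500000, 4.750000]

midpoint = 4.750000


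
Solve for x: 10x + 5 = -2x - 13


Starting with: 10x + 5 = -2x - 13
Move all x terms to left: (10 + 2)x = -13 - 5
Simplify: 12x = -18
Divide both sides by 12: x = -3/2

x = -3/2


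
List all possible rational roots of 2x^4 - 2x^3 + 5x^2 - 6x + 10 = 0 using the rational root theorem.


Rational root theorem: possible roots are ±p/q where:
  p divides the constant term (10): p ∈ {1, 2, 5, 10}
  q divides the leading coefficient (2): q ∈ {1, 2}

All possible rational roots: -10, -5, -5/2, -2, -1, -1/2, 1/2, 1, 2, 5/2, 5, 10

-10, -5, -5/2, -2, -1, -1/2, 1/2, 1, 2, 5/2, 5, 10


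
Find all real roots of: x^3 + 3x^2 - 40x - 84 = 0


Let p(x) = x^3 + 3x^2 - 40x - 84. By the rational root theorem (leading coefficient 1), any rational root is an integer divisor of 84: try ±1, ±2, ... in turn.
Test x = 1: value = -120 ≠ 0.
Test x = -1: value = -42 ≠ 0.
Test x = 2: value = -144 ≠ 0.
Test x = -2: value = 0 ✓, so (x + 2) is a factor.
Synthetic division by (x + 2): bring down 1; 1(-2) + 3 = 1; 1(-2) - 40 = -42; (-42)(-2) - 84 = 0 → quotient x^2 + x - 42, remainder 0.
Solve the quadratic x^2 + x - 42 = 0: discriminant = 1^2 - 4(1)(-42) = 1 + 168 = 169.
sqrt(169) = 13, so x = (-1 ± 13)/2: x = 6 or x = -7.

x = -7, x = -2, x = 6


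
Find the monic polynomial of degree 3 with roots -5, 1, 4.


A monic polynomial with roots -5, 1, 4 is:
p(x) = (x + 5)(x - 1)(x - 4)
After multiplying by (x + 5): x + 5
After multiplying by (x - 1): x^2 + 4x - 5
After multiplying by (x - 4): x^3 - 21x + 20

x^3 - 21x + 20


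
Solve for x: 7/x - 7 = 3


Subtract -7 from both sides: 7/x = 10
Multiply both sides by x: 7 = 10 * x
Divide by 10: x = 7/10

x = 7/10


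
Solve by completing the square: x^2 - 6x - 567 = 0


Start: x^2 - 6x - 567 = 0
Move constant: x^2 - 6x = 567
Half of -6 is -3, squared is 9
Add 9 to both sides: x^2 - 6x + 9 = 576
(x - 3)^2 = 576
x - 3 = ±24
x = 3 + 24 = 27 or x = 3 - 24 = -21

x = -21, x = 27


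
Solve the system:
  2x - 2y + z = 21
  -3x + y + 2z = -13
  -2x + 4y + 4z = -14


Using Cramer's rule. Expand each determinant along the first row.
D  = 2*[1*4 - 2*4] - (-2)*[(-3)*4 - 2*(-2)] + 1*[(-3)*4 - 1*(-2)]
  = 2*(-4) - (-2)*(-8) + 1*(-10) = -34
Dx = 21*[1*4 - 2*4] - (-2)*[(-13)*4 - 2*(-14)] + 1*[(-13)*4 - 1*(-14)]
  = 21*(-4) - (-2)*(-24) + 1*(-38) = -170
Dy = 2*[(-13)*4 - 2*(-14)] - 21*[(-3)*4 - 2*(-2)] + 1*[(-3)*(-14) - (-13)*(-2)]
  = 2*(-24) - 21*(-8) + 1*(16) = 136
Dz = 2*[1*(-14) - (-13)*4] - (-2)*[(-3)*(-14) - (-13)*(-2)] + 21*[(-3)*4 - 1*(-2)]
  = 2*(38) - (-2)*(16) + 21*(-10) = -102
x = Dx/D = -170/-34 = 5, y = Dy/D = 136/-34 = -4, z = Dz/D = -102/-34 = 3
Check eq1: (2)(5) + (-2)(-4) + (1)(3) = 21 = 21 ✓
Check eq2: (-3)(5) + (1)(-4) + (2)(3) = -13 = -13 ✓
Check eq3: (-2)(5) + (4)(-4) + (4)(3) = -14 = -14 ✓

x = 5, y = -4, z = 3


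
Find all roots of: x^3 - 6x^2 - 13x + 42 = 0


Let p(x) = x^3 - 6x^2 - 13x + 42. By the rational root theorem (leading coefficient 1), any rational root is an integer divisor of 42: try ±1, ±2, ... in turn.
Test x = 1: value = 24 ≠ 0.
Test x = -1: value = 48 ≠ 0.
Test x = 2: value = 0 ✓, so (x - 2) is a factor.
Synthetic division by (x - 2): bring down 1; 1(2) - 6 = -4; (-4)(2) - 13 = -21; (-21)(2) + 42 = 0 → quotient x^2 - 4x - 21, remainder 0.
Solve the quadratic x^2 - 4x - 21 = 0: discriminant = (-4)^2 - 4(1)(-21) = 16 + 84 = 100.
sqrt(100) = 10, so x = (4 ± 10)/2: x = 7 or x = -3.
Collecting all roots found:

x = -3, x = 2, x = 7


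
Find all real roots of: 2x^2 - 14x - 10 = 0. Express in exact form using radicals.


Using the quadratic formula: x = (-b ± sqrt(b^2 - 4ac)) / (2a)
Here a = 2, b = -14, c = -10
Discriminant = b^2 - 4ac = (-14)^2 - 4(2)(-10) = 196 + 80 = 276
Since discriminant = 276 > 0, there are two real roots.
x = (14 ± 2*sqrt(69)) / 4
Simplifying: x = (7 ± sqrt(69)) / 2
Numerically: x ≈ 7.6533 or x ≈ -0.6533

x = (7 + sqrt(69)) / 2 or x = (7 - sqrt(69)) / 2


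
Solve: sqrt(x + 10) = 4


Square both sides: x + 10 = 4^2 = 16
x = 16 - 10 = 6
x = 6
Check: sqrt(1*6 + 10) = sqrt(16) = 4 ✓

x = 6


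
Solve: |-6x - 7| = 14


An absolute value equation |expr| = 14 gives two cases:
Case 1: -6x - 7 = 14
  -6x = 21, so x = -7/2
Case 2: -6x - 7 = -14
  -6x = -7, so x = 7/6

x = -7/2, x = 7/6


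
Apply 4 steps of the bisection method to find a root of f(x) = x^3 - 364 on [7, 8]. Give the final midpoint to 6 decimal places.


f(x) = x^3 - 364
f(7) = -21 < 0
f(8) = 148 > 0

Step 1: midpoint = (7.000000 + 8.000000)/2 = 7.500000
  f(7.500000) = 57.875000
  f(mid) > 0, so root is in [7.000000, 7.500000]

Step 2: midpoint = (7.000000 + 7.500000)/2 = 7.250000
  f(7.250000) = 17.078125
  f(mid) > 0, so root is in [7.000000, 7.250000]

Step 3: midpoint = (7.000000 + 7.250000)/2 = 7.125000
  f(7.125000) = -2.294922
  f(mid) < 0, so root is in [7.125000, 7.250000]

Step 4: midpoint = (7.125000 + 7.250000)/2 = 7.187500
  f(7.187500) = 7.307373
  f(mid) > 0, so root is in [7.125000, 7.187500]

midpoint = 7.187500


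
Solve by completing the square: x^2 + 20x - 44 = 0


Start: x^2 + 20x - 44 = 0
Move constant: x^2 + 20x = 44
Half of 20 is 10, squared is 100
Add 100 to both sides: x^2 + 20x + 100 = 144
(x + 10)^2 = 144
x + 10 = ±12
x = -10 + 12 = 2 or x = -10 - 12 = -22

x = -22, x = 2


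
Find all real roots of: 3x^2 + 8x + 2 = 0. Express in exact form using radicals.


Using the quadratic formula: x = (-b ± sqrt(b^2 - 4ac)) / (2a)
Here a = 3, b = 8, c = 2
Discriminant = b^2 - 4ac = 8^2 - 4(3)(2) = 64 - 24 = 40
Since discriminant = 40 > 0, there are two real roots.
x = (-8 ± 2*sqrt(10)) / 6
Simplifying: x = (-4 ± sqrt(10)) / 3
Numerically: x ≈ -0.2792 or x ≈ -2.3874

x = (-4 + sqrt(10)) / 3 or x = (-4 - sqrt(10)) / 3


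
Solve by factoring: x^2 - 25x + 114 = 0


We need two numbers that multiply to 114 and add to -25.
Those numbers are -6 and -19 (since (-6) * (-19) = 114 and (-6) + (-19) = -25).
So x^2 - 25x + 114 = (x - 6)(x - 19) = 0
Setting each factor to zero: x = 6 or x = 19

x = 6, x = 19


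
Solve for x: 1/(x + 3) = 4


Multiply both sides by (x + 3): 1 = 4(x + 3)
Distribute: 1 = 4x + 12
4x = 1 - 12 = -11
x = -11/4

x = -11/4


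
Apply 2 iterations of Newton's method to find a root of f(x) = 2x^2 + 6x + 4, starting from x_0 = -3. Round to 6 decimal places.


Newton's method: x_(n+1) = x_n - f(x_n)/f'(x_n)
f(x) = 2x^2 + 6x + 4
f'(x) = 4x + 6

Iteration 1:
  f(-3.000000) = 4.000000
  f'(-3.000000) = -6.000000
  x_1 = -3.000000 - (4.000000)/(-6.000000) = -2.333333

Iteration 2:
  f(-2.333333) = 0.888889
  f'(-2.333333) = -3.333333
  x_2 = -2.333333 - (0.888889)/(-3.333333) = -2.066667

x_2 = -2.066667


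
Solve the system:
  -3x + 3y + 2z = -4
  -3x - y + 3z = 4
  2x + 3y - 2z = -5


Using Cramer's rule. Expand each determinant along the first row.
D  = (-3)*[(-1)*(-2) - 3*3] - 3*[(-3)*(-2) - 3*2] + 2*[(-3)*3 - (-1)*2]
  = (-3)*(-7) - 3*(0) + 2*(-7) = 7
Dx = (-4)*[(-1)*(-2) - 3*3] - 3*[4*(-2) - 3*(-5)] + 2*[4*3 - (-1)*(-5)]
  = (-4)*(-7) - 3*(7) + 2*(7) = 21
Dy = (-3)*[4*(-2) - 3*(-5)] - (-4)*[(-3)*(-2) - 3*2] + 2*[(-3)*(-5) - 4*2]
  = (-3)*(7) - (-4)*(0) + 2*(7) = -7
Dz = (-3)*[(-1)*(-5) - 4*3] - 3*[(-3)*(-5) - 4*2] + (-4)*[(-3)*3 - (-1)*2]
  = (-3)*(-7) - 3*(7) + (-4)*(-7) = 28
x = Dx/D = 21/7 = 3, y = Dy/D = -7/7 = -1, z = Dz/D = 28/7 = 4
Check eq1: (-3)(3) + (3)(-1) + (2)(4) = -4 = -4 ✓
Check eq2: (-3)(3) + (-1)(-1) + (3)(4) = 4 = 4 ✓
Check eq3: (2)(3) + (3)(-1) + (-2)(4) = -5 = -5 ✓

x = 3, y = -1, z = 4


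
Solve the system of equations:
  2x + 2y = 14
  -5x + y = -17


Using Cramer's rule:
Determinant D = (2)(1) - (-5)(2) = 2 + 10 = 12
Dx = (14)(1) - (-17)(2) = 14 + 34 = 48
Dy = (2)(-17) - (-5)(14) = -34 + 70 = 36
x = Dx/D = 48/12 = 4
y = Dy/D = 36/12 = 3

x = 4, y = 3


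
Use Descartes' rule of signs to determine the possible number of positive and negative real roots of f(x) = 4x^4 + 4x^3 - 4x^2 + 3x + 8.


Descartes' rule of signs:

For positive roots, count sign changes in f(x) = 4x^4 + 4x^3 - 4x^2 + 3x + 8:
Signs of coefficients: +, +, -, +, +
Number of sign changes: 2
Possible positive real roots: 2, 0

For negative roots, examine f(-x) = 4x^4 - 4x^3 - 4x^2 - 3x + 8:
Signs of coefficients: +, -, -, -, +
Number of sign changes: 2
Possible negative real roots: 2, 0

Positive roots: 2 or 0; Negative roots: 2 or 0


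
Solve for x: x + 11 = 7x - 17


Starting with: x + 11 = 7x - 17
Move all x terms to left: (1 - 7)x = -17 - 11
Simplify: -6x = -28
Divide both sides by -6: x = 14/3

x = 14/3


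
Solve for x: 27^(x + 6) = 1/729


Express both sides with the same base.
1/729 = 27^(-2)
Since the bases match, equate exponents: x + 6 = -2
So x = -2 - (6) = -8

x = -8


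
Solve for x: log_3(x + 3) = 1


Convert to exponential form: x + 3 = 3^1 = 3
x = 3 - 3 = 0
Check: log_3(0 + 3) = log_3(3) = log_3(3) = 1 ✓

x = 0


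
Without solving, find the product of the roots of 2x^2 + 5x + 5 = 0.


By Vieta's formulas for ax^2 + bx + c = 0:
  Sum of roots = -b/a
  Product of roots = c/a

Here a = 2, b = 5, c = 5
Sum = -(5)/2 = -5/2
Product = 5/2 = 5/2

Product = 5/2


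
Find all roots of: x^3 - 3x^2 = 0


The lowest-degree term is x^2, so x = 0 is a root with multiplicity 2. Factor out x^2:
  x - 3 = 0
Linear factor x - 3 = 0 gives x = 3.
Collecting all roots found:

x = 0 (multiplicity 2), x = 3


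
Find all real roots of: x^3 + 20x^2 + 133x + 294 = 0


Let p(x) = x^3 + 20x^2 + 133x + 294. By the rational root theorem (leading coefficient 1), any rational root is an integer divisor of 294: try ±1, ±2, ... in turn.
Test x = 1: value = 448 ≠ 0.
Test x = -1: value = 180 ≠ 0.
Test x = 2: value = 648 ≠ 0.
Test x = -2: value = 100 ≠ 0.
Test x = 3: value = 900 ≠ 0.
Test x = -3: value = 48 ≠ 0.
Test x = 6: value = 2028 ≠ 0.
Test x = -6: value = 0 ✓, so (x + 6) is a factor.
Synthetic division by (x + 6): bring down 1; 1(-6) + 20 = 14; 14(-6) + 133 = 49; 49(-6) + 294 = 0 → quotient x^2 + 14x + 49, remainder 0.
Solve the quadratic x^2 + 14x + 49 = 0: discriminant = 14^2 - 4(1)(49) = 196 - 196 = 0.
Discriminant = 0, so a double root: x = -14/2 = -7.

x = -7 (multiplicity 2), x = -6


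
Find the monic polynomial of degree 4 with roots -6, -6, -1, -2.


A monic polynomial with roots -6, -6, -1, -2 is:
p(x) = (x + 6)(x + 6)(x + 1)(x + 2)
After multiplying by (x + 6): x + 6
After multiplying by (x + 6): x^2 + 12x + 36
After multiplying by (x + 1): x^3 + 13x^2 + 48x + 36
After multiplying by (x + 2): x^4 + 15x^3 + 74x^2 + 132x + 72

x^4 + 15x^3 + 74x^2 + 132x + 72


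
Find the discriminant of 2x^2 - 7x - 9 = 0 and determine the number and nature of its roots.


For ax^2 + bx + c = 0, discriminant D = b^2 - 4ac
Here a = 2, b = -7, c = -9
D = (-7)^2 - 4(2)(-9) = 49 + 72 = 121

D = 121 > 0 and is a perfect square (sqrt = 11)
The equation has 2 distinct real rational roots.

Discriminant = 121, 2 distinct real rational roots


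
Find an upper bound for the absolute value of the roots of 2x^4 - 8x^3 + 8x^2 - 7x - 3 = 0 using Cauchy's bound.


Cauchy's bound: all roots r satisfy |r| <= 1 + max(|a_i/a_n|) for i = 0,...,n-1
where a_n is the leading coefficient.

Coefficients: [2, -8, 8, -7, -3]
Leading coefficient a_n = 2
Ratios |a_i/a_n|: 4, 4, 7/2, 3/2
Maximum ratio: 4
Cauchy's bound: |r| <= 1 + 4 = 5

Upper bound = 5


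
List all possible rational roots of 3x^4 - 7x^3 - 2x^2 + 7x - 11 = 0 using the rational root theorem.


Rational root theorem: possible roots are ±p/q where:
  p divides the constant term (-11): p ∈ {1, 11}
  q divides the leading coefficient (3): q ∈ {1, 3}

All possible rational roots: -11, -11/3, -1, -1/3, 1/3, 1, 11/3, 11

-11, -11/3, -1, -1/3, 1/3, 1, 11/3, 11


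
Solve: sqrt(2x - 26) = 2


Square both sides: 2x - 26 = 2^2 = 4
2x = 4 + 26 = 30
x = 15
Check: sqrt(2*15 - 26) = sqrt(4) = 2 ✓

x = 15


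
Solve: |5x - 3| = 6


An absolute value equation |expr| = 6 gives two cases:
Case 1: 5x - 3 = 6
  5x = 9, so x = 9/5
Case 2: 5x - 3 = -6
  5x = -3, so x = -3/5

x = -3/5, x = 9/5


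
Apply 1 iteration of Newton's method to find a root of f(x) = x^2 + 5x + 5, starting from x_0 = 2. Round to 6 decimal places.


Newton's method: x_(n+1) = x_n - f(x_n)/f'(x_n)
f(x) = x^2 + 5x + 5
f'(x) = 2x + 5

Iteration 1:
  f(2.000000) = 19.000000
  f'(2.000000) = 9.000000
  x_1 = 2.000000 - (19.000000)/(9.000000) = -0.111111

x_1 = -0.111111


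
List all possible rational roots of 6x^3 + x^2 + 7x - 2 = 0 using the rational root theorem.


Rational root theorem: possible roots are ±p/q where:
  p divides the constant term (-2): p ∈ {1, 2}
  q divides the leading coefficient (6): q ∈ {1, 2, 3, 6}

All possible rational roots: -2, -1, -2/3, -1/2, -1/3, -1/6, 1/6, 1/3, 1/2, 2/3, 1, 2

-2, -1, -2/3, -1/2, -1/3, -1/6, 1/6, 1/3, 1/2, 2/3, 1, 2


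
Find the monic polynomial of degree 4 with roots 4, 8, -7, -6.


A monic polynomial with roots 4, 8, -7, -6 is:
p(x) = (x - 4)(x - 8)(x + 7)(x + 6)
After multiplying by (x - 4): x - 4
After multiplying by (x - 8): x^2 - 12x + 32
After multiplying by (x + 7): x^3 - 5x^2 - 52x + 224
After multiplying by (x + 6): x^4 + x^3 - 82x^2 - 88x + 1344

x^4 + x^3 - 82x^2 - 88x + 1344


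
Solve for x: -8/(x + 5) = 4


Multiply both sides by (x + 5): -8 = 4(x + 5)
Distribute: -8 = 4x + 20
4x = -8 - 20 = -28
x = -7

x = -7


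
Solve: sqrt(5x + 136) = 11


Square both sides: 5x + 136 = 11^2 = 121
5x = 121 - 136 = -15
x = -3
Check: sqrt(5*(-3) + 136) = sqrt(121) = 11 ✓

x = -3


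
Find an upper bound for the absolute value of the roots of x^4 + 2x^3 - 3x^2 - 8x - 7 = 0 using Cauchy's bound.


Cauchy's bound: all roots r satisfy |r| <= 1 + max(|a_i/a_n|) for i = 0,...,n-1
where a_n is the leading coefficient.

Coefficients: [1, 2, -3, -8, -7]
Leading coefficient a_n = 1
Ratios |a_i/a_n|: 2, 3, 8, 7
Maximum ratio: 8
Cauchy's bound: |r| <= 1 + 8 = 9

Upper bound = 9


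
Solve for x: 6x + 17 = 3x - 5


Starting with: 6x + 17 = 3x - 5
Move all x terms to left: (6 - 3)x = -5 - 17
Simplify: 3x = -22
Divide both sides by 3: x = -22/3

x = -22/3


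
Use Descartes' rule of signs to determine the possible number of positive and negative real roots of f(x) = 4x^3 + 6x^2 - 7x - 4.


Descartes' rule of signs:

For positive roots, count sign changes in f(x) = 4x^3 + 6x^2 - 7x - 4:
Signs of coefficients: +, +, -, -
Number of sign changes: 1
Possible positive real roots: 1

For negative roots, examine f(-x) = -4x^3 + 6x^2 + 7x - 4:
Signs of coefficients: -, +, +, -
Number of sign changes: 2
Possible negative real roots: 2, 0

Positive roots: 1; Negative roots: 2 or 0


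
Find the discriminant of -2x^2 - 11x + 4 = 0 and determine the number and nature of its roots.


For ax^2 + bx + c = 0, discriminant D = b^2 - 4ac
Here a = -2, b = -11, c = 4
D = (-11)^2 - 4(-2)(4) = 121 + 32 = 153

D = 153 > 0 but not a perfect square
The equation has 2 distinct real irrational roots.

Discriminant = 153, 2 distinct real irrational roots


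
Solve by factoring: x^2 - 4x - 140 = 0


We need two numbers that multiply to -140 and add to -4.
Those numbers are 10 and -14 (since 10 * (-14) = -140 and 10 + (-14) = -4).
So x^2 - 4x - 140 = (x + 10)(x - 14) = 0
Setting each factor to zero: x = -10 or x = 14

x = -10, x = 14


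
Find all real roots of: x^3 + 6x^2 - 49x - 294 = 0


Let p(x) = x^3 + 6x^2 - 49x - 294. By the rational root theorem (leading coefficient 1), any rational root is an integer divisor of 294: try ±1, ±2, ... in turn.
Test x = 1: value = -336 ≠ 0.
Test x = -1: value = -240 ≠ 0.
Test x = 2: value = -360 ≠ 0.
Test x = -2: value = -180 ≠ 0.
Test x = 3: value = -360 ≠ 0.
Test x = -3: value = -120 ≠ 0.
Test x = 6: value = -156 ≠ 0.
Test x = -6: value = 0 ✓, so (x + 6) is a factor.
Synthetic division by (x + 6): bring down 1; 1(-6) + 6 = 0; 0(-6) - 49 = -49; (-49)(-6) - 294 = 0 → quotient x^2 - 49, remainder 0.
Solve the quadratic x^2 - 49 = 0: discriminant = 0^2 - 4(1)(-49) = 0 + 196 = 196.
sqrt(196) = 14, so x = (0 ± 14)/2: x = 7 or x = -7.

x = -7, x = -6, x = 7


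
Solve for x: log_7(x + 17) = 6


Convert to exponential form: x + 17 = 7^6 = 117649
x = 117649 - 17 = 117632
Check: log_7(117632 + 17) = log_7(117649) = log_7(117649) = 6 ✓

x = 117632


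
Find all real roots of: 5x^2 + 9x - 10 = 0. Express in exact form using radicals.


Using the quadratic formula: x = (-b ± sqrt(b^2 - 4ac)) / (2a)
Here a = 5, b = 9, c = -10
Discriminant = b^2 - 4ac = 9^2 - 4(5)(-10) = 81 + 200 = 281
Since discriminant = 281 > 0, there are two real roots.
x = (-9 ± sqrt(281)) / 10
Numerically: x ≈ 0.7763 or x ≈ -2.5763

x = (-9 + sqrt(281)) / 10 or x = (-9 - sqrt(281)) / 10


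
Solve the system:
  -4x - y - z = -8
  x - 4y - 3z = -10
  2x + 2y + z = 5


Using Cramer's rule. Expand each determinant along the first row.
D  = (-4)*[(-4)*1 - (-3)*2] - (-1)*[1*1 - (-3)*2] + (-1)*[1*2 - (-4)*2]
  = (-4)*(2) - (-1)*(7) + (-1)*(10) = -11
Dx = (-8)*[(-4)*1 - (-3)*2] - (-1)*[(-10)*1 - (-3)*5] + (-1)*[(-10)*2 - (-4)*5]
  = (-8)*(2) - (-1)*(5) + (-1)*(0) = -11
Dy = (-4)*[(-10)*1 - (-3)*5] - (-8)*[1*1 - (-3)*2] + (-1)*[1*5 - (-10)*2]
  = (-4)*(5) - (-8)*(7) + (-1)*(25) = 11
Dz = (-4)*[(-4)*5 - (-10)*2] - (-1)*[1*5 - (-10)*2] + (-8)*[1*2 - (-4)*2]
  = (-4)*(0) - (-1)*(25) + (-8)*(10) = -55
x = Dx/D = -11/-11 = 1, y = Dy/D = 11/-11 = -1, z = Dz/D = -55/-11 = 5
Check eq1: (-4)(1) + (-1)(-1) + (-1)(5) = -8 = -8 ✓
Check eq2: (1)(1) + (-4)(-1) + (-3)(5) = -10 = -10 ✓
Check eq3: (2)(1) + (2)(-1) + (1)(5) = 5 = 5 ✓

x = 1, y = -1, z = 5


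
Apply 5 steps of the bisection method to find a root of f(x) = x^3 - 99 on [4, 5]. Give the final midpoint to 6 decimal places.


f(x) = x^3 - 99
f(4) = -35 < 0
f(5) = 26 > 0

Step 1: midpoint = (4.000000 + 5.000000)/2 = 4.500000
  f(4.500000) = -7.875000
  f(mid) < 0, so root is in [4.500000, 5.000000]

Step 2: midpoint = (4.500000 + 5.000000)/2 = 4.750000
  f(4.750000) = 8.171875
  f(mid) > 0, so root is in [4.500000, 4.750000]

Step 3: midpoint = (4.500000 + 4.750000)/2 = 4.625000
  f(4.625000) = -0.068359
  f(mid) < 0, so root is in [4.625000, 4.750000]

Step 4: midpoint = (4.625000 + 4.750000)/2 = 4.687500
  f(4.687500) = 3.996826
  f(mid) > 0, so root is in [4.625000, 4.687500]

Step 5: midpoint = (4.625000 + 4.687500)/2 = 4.656250
  f(4.656250) = 1.950592
  f(mid) > 0, so root is in [4.625000, 4.656250]

midpoint = 4.656250


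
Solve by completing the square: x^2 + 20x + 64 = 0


Start: x^2 + 20x + 64 = 0
Move constant: x^2 + 20x = -64
Half of 20 is 10, squared is 100
Add 100 to both sides: x^2 + 20x + 100 = 36
(x + 10)^2 = 36
x + 10 = ±6
x = -10 + 6 = -4 or x = -10 - 6 = -16

x = -16, x = -4


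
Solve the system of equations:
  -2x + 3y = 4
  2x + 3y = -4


Using Cramer's rule:
Determinant D = (-2)(3) - (2)(3) = -6 - 6 = -12
Dx = (4)(3) - (-4)(3) = 12 + 12 = 24
Dy = (-2)(-4) - (2)(4) = 8 - 8 = 0
x = Dx/D = 24/-12 = -2
y = Dy/D = 0/-12 = 0

x = -2, y = 0


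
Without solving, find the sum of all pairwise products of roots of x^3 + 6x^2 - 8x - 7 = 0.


By Vieta's formulas for x^3 + bx^2 + cx + d = 0:
  r1 + r2 + r3 = -b/a = -6
  r1*r2 + r1*r3 + r2*r3 = c/a = -8
  r1*r2*r3 = -d/a = 7


Sum of pairwise products = -8


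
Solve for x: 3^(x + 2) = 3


Express both sides with the same base.
3 = 3^1
Since the bases match, equate exponents: x + 2 = 1
So x = 1 - (2) = -1

x = -1


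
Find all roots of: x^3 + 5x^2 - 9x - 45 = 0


Let p(x) = x^3 + 5x^2 - 9x - 45. By the rational root theorem (leading coefficient 1), any rational root is an integer divisor of 45: try ±1, ±2, ... in turn.
Test x = 1: value = -48 ≠ 0.
Test x = -1: value = -32 ≠ 0.
Test x = 3: value = 0 ✓, so (x - 3) is a factor.
Synthetic division by (x - 3): bring down 1; 1(3) + 5 = 8; 8(3) - 9 = 15; 15(3) - 45 = 0 → quotient x^2 + 8x + 15, remainder 0.
Solve the quadratic x^2 + 8x + 15 = 0: discriminant = 8^2 - 4(1)(15) = 64 - 60 = 4.
sqrt(4) = 2, so x = (-8 ± 2)/2: x = -3 or x = -5.
Collecting all roots found:

x = -5, x = -3, x = 3


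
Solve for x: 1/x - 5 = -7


Subtract -5 from both sides: 1/x = -2
Multiply both sides by x: 1 = -2 * x
Divide by -2: x = -1/2

x = -1/2


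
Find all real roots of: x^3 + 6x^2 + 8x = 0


The constant term is 0, so x = 0 is a root. Factor out x:
  x(x^2 + 6x + 8) = 0
Solve the quadratic x^2 + 6x + 8 = 0: discriminant = 6^2 - 4(1)(8) = 36 - 32 = 4.
sqrt(4) = 2, so x = (-6 ± 2)/2: x = -2 or x = -4.

x = -4, x = -2, x = 0


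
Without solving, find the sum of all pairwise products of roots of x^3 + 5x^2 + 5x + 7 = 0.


By Vieta's formulas for x^3 + bx^2 + cx + d = 0:
  r1 + r2 + r3 = -b/a = -5
  r1*r2 + r1*r3 + r2*r3 = c/a = 5
  r1*r2*r3 = -d/a = -7


Sum of pairwise products = 5


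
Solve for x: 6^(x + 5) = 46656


Express both sides with the same base.
46656 = 6^6
Since the bases match, equate exponents: x + 5 = 6
So x = 6 - (5) = 1

x = 1


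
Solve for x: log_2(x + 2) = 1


Convert to exponential form: x + 2 = 2^1 = 2
x = 2 - 2 = 0
Check: log_2(0 + 2) = log_2(2) = log_2(2) = 1 ✓

x = 0


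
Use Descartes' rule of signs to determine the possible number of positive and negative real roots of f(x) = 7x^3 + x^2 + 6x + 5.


Descartes' rule of signs:

For positive roots, count sign changes in f(x) = 7x^3 + x^2 + 6x + 5:
Signs of coefficients: +, +, +, +
Number of sign changes: 0
Possible positive real roots: 0

For negative roots, examine f(-x) = -7x^3 + x^2 - 6x + 5:
Signs of coefficients: -, +, -, +
Number of sign changes: 3
Possible negative real roots: 3, 1

Positive roots: 0; Negative roots: 3 or 1


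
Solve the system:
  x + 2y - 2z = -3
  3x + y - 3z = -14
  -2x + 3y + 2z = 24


Using Cramer's rule. Expand each determinant along the first row.
D  = 1*[1*2 - (-3)*3] - 2*[3*2 - (-3)*(-2)] + (-2)*[3*3 - 1*(-2)]
  = 1*(11) - 2*(0) + (-2)*(11) = -11
Dx = (-3)*[1*2 - (-3)*3] - 2*[(-14)*2 - (-3)*24] + (-2)*[(-14)*3 - 1*24]
  = (-3)*(11) - 2*(44) + (-2)*(-66) = 11
Dy = 1*[(-14)*2 - (-3)*24] - (-3)*[3*2 - (-3)*(-2)] + (-2)*[3*24 - (-14)*(-2)]
  = 1*(44) - (-3)*(0) + (-2)*(44) = -44
Dz = 1*[1*24 - (-14)*3] - 2*[3*24 - (-14)*(-2)] + (-3)*[3*3 - 1*(-2)]
  = 1*(66) - 2*(44) + (-3)*(11) = -55
x = Dx/D = 11/-11 = -1, y = Dy/D = -44/-11 = 4, z = Dz/D = -55/-11 = 5
Check eq1: (1)(-1) + (2)(4) + (-2)(5) = -3 = -3 ✓
Check eq2: (3)(-1) + (1)(4) + (-3)(5) = -14 = -14 ✓
Check eq3: (-2)(-1) + (3)(4) + (2)(5) = 24 = 24 ✓

x = -1, y = 4, z = 5


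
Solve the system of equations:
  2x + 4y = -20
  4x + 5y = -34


Using Cramer's rule:
Determinant D = (2)(5) - (4)(4) = 10 - 16 = -6
Dx = (-20)(5) - (-34)(4) = -100 + 136 = 36
Dy = (2)(-34) - (4)(-20) = -68 + 80 = 12
x = Dx/D = 36/-6 = -6
y = Dy/D = 12/-6 = -2

x = -6, y = -2


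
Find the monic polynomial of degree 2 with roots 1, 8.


A monic polynomial with roots 1, 8 is:
p(x) = (x - 1)(x - 8)
After multiplying by (x - 1): x - 1
After multiplying by (x - 8): x^2 - 9x + 8

x^2 - 9x + 8


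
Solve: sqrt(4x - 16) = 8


Square both sides: 4x - 16 = 8^2 = 64
4x = 64 + 16 = 80
x = 20
Check: sqrt(4*20 - 16) = sqrt(64) = 8 ✓

x = 20


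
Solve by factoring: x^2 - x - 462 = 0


We need two numbers that multiply to -462 and add to -1.
Those numbers are 21 and -22 (since 21 * (-22) = -462 and 21 + (-22) = -1).
So x^2 - x - 462 = (x + 21)(x - 22) = 0
Setting each factor to zero: x = -21 or x = 22

x = -21, x = 22


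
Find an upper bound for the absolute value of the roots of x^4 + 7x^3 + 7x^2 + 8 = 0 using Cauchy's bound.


Cauchy's bound: all roots r satisfy |r| <= 1 + max(|a_i/a_n|) for i = 0,...,n-1
where a_n is the leading coefficient.

Coefficients: [1, 7, 7, 0, 8]
Leading coefficient a_n = 1
Ratios |a_i/a_n|: 7, 7, 0, 8
Maximum ratio: 8
Cauchy's bound: |r| <= 1 + 8 = 9

Upper bound = 9


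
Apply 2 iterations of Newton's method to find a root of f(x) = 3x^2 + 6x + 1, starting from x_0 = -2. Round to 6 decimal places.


Newton's method: x_(n+1) = x_n - f(x_n)/f'(x_n)
f(x) = 3x^2 + 6x + 1
f'(x) = 6x + 6

Iteration 1:
  f(-2.000000) = 1.000000
  f'(-2.000000) = -6.000000
  x_1 = -2.000000 - (1.000000)/(-6.000000) = -1.833333

Iteration 2:
  f(-1.833333) = 0.083333
  f'(-1.833333) = -5.000000
  x_2 = -1.833333 - (0.083333)/(-5.000000) = -1.816667

x_2 = -1.816667


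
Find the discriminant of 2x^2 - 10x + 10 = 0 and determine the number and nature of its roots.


For ax^2 + bx + c = 0, discriminant D = b^2 - 4ac
Here a = 2, b = -10, c = 10
D = (-10)^2 - 4(2)(10) = 100 - 80 = 20

D = 20 > 0 but not a perfect square
The equation has 2 distinct real irrational roots.

Discriminant = 20, 2 distinct real irrational roots


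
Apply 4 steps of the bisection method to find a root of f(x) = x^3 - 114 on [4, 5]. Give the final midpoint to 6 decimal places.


f(x) = x^3 - 114
f(4) = -50 < 0
f(5) = 11 > 0

Step 1: midpoint = (4.000000 + 5.000000)/2 = 4.500000
  f(4.500000) = -22.875000
  f(mid) < 0, so root is in [4.500000, 5.000000]

Step 2: midpoint = (4.500000 + 5.000000)/2 = 4.750000
  f(4.750000) = -6.828125
  f(mid) < 0, so root is in [4.750000, 5.000000]

Step 3: midpoint = (4.750000 + 5.000000)/2 = 4.875000
  f(4.875000) = 1.857422
  f(mid) > 0, so root is in [4.750000, 4.875000]

Step 4: midpoint = (4.750000 + 4.875000)/2 = 4.812500
  f(4.812500) = -2.541748
  f(mid) < 0, so root is in [4.812500, 4.875000]

midpoint = 4.812500


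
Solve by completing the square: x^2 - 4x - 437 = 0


Start: x^2 - 4x - 437 = 0
Move constant: x^2 - 4x = 437
Half of -4 is -2, squared is 4
Add 4 to both sides: x^2 - 4x + 4 = 441
(x - 2)^2 = 441
x - 2 = ±21
x = 2 + 21 = 23 or x = 2 - 21 = -19

x = -19, x = 23


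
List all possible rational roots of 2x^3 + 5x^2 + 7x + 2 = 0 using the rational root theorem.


Rational root theorem: possible roots are ±p/q where:
  p divides the constant term (2): p ∈ {1, 2}
  q divides the leading coefficient (2): q ∈ {1, 2}

All possible rational roots: -2, -1, -1/2, 1/2, 1, 2

-2, -1, -1/2, 1/2, 1, 2


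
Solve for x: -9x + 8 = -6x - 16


Starting with: -9x + 8 = -6x - 16
Move all x terms to left: (-9 + 6)x = -16 - 8
Simplify: -3x = -24
Divide both sides by -3: x = 8

x = 8


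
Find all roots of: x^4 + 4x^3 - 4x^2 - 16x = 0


The constant term is 0, so x = 0 is a root. Factor out x:
  x^3 + 4x^2 - 4x - 16 = 0
Let p(x) = x^3 + 4x^2 - 4x - 16. By the rational root theorem (leading coefficient 1), any rational root is an integer divisor of 16: try ±1, ±2, ... in turn.
Test x = 1: value = -15 ≠ 0.
Test x = -1: value = -9 ≠ 0.
Test x = 2: value = 0 ✓, so (x - 2) is a factor.
Synthetic division by (x - 2): bring down 1; 1(2) + 4 = 6; 6(2) - 4 = 8; 8(2) - 16 = 0 → quotient x^2 + 6x + 8, remainder 0.
Solve the quadratic x^2 + 6x + 8 = 0: discriminant = 6^2 - 4(1)(8) = 36 - 32 = 4.
sqrt(4) = 2, so x = (-6 ± 2)/2: x = -2 or x = -4.
Collecting all roots found:

x = -4, x = -2, x = 0, x = 2


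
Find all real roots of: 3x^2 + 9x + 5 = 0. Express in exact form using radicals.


Using the quadratic formula: x = (-b ± sqrt(b^2 - 4ac)) / (2a)
Here a = 3, b = 9, c = 5
Discriminant = b^2 - 4ac = 9^2 - 4(3)(5) = 81 - 60 = 21
Since discriminant = 21 > 0, there are two real roots.
x = (-9 ± sqrt(21)) / 6
Numerically: x ≈ -0.7362 or x ≈ -2.2638

x = (-9 + sqrt(21)) / 6 or x = (-9 - sqrt(21)) / 6


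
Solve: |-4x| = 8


An absolute value equation |expr| = 8 gives two cases:
Case 1: -4x = 8
  -4x = 8, so x = -2
Case 2: -4x = -8
  -4x = -8, so x = 2

x = -2, x = 2


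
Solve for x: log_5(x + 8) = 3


Convert to exponential form: x + 8 = 5^3 = 125
x = 125 - 8 = 117
Check: log_5(117 + 8) = log_5(125) = log_5(125) = 3 ✓

x = 117


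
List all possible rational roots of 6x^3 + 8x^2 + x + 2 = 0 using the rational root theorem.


Rational root theorem: possible roots are ±p/q where:
  p divides the constant term (2): p ∈ {1, 2}
  q divides the leading coefficient (6): q ∈ {1, 2, 3, 6}

All possible rational roots: -2, -1, -2/3, -1/2, -1/3, -1/6, 1/6, 1/3, 1/2, 2/3, 1, 2

-2, -1, -2/3, -1/2, -1/3, -1/6, 1/6, 1/3, 1/2, 2/3, 1, 2


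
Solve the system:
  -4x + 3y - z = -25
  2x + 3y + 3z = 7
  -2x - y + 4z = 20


Using Cramer's rule. Expand each determinant along the first row.
D  = (-4)*[3*4 - 3*(-1)] - 3*[2*4 - 3*(-2)] + (-1)*[2*(-1) - 3*(-2)]
  = (-4)*(15) - 3*(14) + (-1)*(4) = -106
Dx = (-25)*[3*4 - 3*(-1)] - 3*[7*4 - 3*20] + (-1)*[7*(-1) - 3*20]
  = (-25)*(15) - 3*(-32) + (-1)*(-67) = -212
Dy = (-4)*[7*4 - 3*20] - (-25)*[2*4 - 3*(-2)] + (-1)*[2*20 - 7*(-2)]
  = (-4)*(-32) - (-25)*(14) + (-1)*(54) = 424
Dz = (-4)*[3*20 - 7*(-1)] - 3*[2*20 - 7*(-2)] + (-25)*[2*(-1) - 3*(-2)]
  = (-4)*(67) - 3*(54) + (-25)*(4) = -530
x = Dx/D = -212/-106 = 2, y = Dy/D = 424/-106 = -4, z = Dz/D = -530/-106 = 5
Check eq1: (-4)(2) + (3)(-4) + (-1)(5) = -25 = -25 ✓
Check eq2: (2)(2) + (3)(-4) + (3)(5) = 7 = 7 ✓
Check eq3: (-2)(2) + (-1)(-4) + (4)(5) = 20 = 20 ✓

x = 2, y = -4, z = 5


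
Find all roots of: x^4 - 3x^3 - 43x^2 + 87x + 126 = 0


Let p(x) = x^4 - 3x^3 - 43x^2 + 87x + 126. By the rational root theorem (leading coefficient 1), any rational root is an integer divisor of 126: try ±1, ±2, ... in turn.
Test x = 1: value = 168 ≠ 0.
Test x = -1: value = 0 ✓, so (x + 1) is a factor.
Synthetic division by (x + 1): bring down 1; 1(-1) - 3 = -4; (-4)(-1) - 43 = -39; (-39)(-1) + 87 = 126; 126(-1) + 126 = 0 → quotient x^3 - 4x^2 - 39x + 126, remainder 0.
Continue with the quotient x^3 - 4x^2 - 39x + 126 (candidates must divide 126; re-test x = -1 first in case it repeats).
Test x = -1: value = 160 ≠ 0.
Test x = 2: value = 40 ≠ 0.
Test x = -2: value = 180 ≠ 0.
Test x = 3: value = 0 ✓, so (x - 3) is a factor.
Synthetic division by (x - 3): bring down 1; 1(3) - 4 = -1; (-1)(3) - 39 = -42; (-42)(3) + 126 = 0 → quotient x^2 - x - 42, remainder 0.
Solve the quadratic x^2 - x - 42 = 0: discriminant = (-1)^2 - 4(1)(-42) = 1 + 168 = 169.
sqrt(169) = 13, so x = (1 ± 13)/2: x = 7 or x = -6.
Collecting all roots found:

x = -6, x = -1, x = 3, x = 7


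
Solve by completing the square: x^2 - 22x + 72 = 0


Start: x^2 - 22x + 72 = 0
Move constant: x^2 - 22x = -72
Half of -22 is -11, squared is 121
Add 121 to both sides: x^2 - 22x + 121 = 49
(x - 11)^2 = 49
x - 11 = ±7
x = 11 + 7 = 18 or x = 11 - 7 = 4

x = 4, x = 18


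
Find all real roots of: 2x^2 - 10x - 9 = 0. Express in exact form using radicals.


Using the quadratic formula: x = (-b ± sqrt(b^2 - 4ac)) / (2a)
Here a = 2, b = -10, c = -9
Discriminant = b^2 - 4ac = (-10)^2 - 4(2)(-9) = 100 + 72 = 172
Since discriminant = 172 > 0, there are two real roots.
x = (10 ± 2*sqrt(43)) / 4
Simplifying: x = (5 ± sqrt(43)) / 2
Numerically: x ≈ 5.7787 or x ≈ -0.7787

x = (5 + sqrt(43)) / 2 or x = (5 - sqrt(43)) / 2


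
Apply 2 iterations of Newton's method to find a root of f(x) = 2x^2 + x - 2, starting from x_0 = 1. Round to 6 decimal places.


Newton's method: x_(n+1) = x_n - f(x_n)/f'(x_n)
f(x) = 2x^2 + x - 2
f'(x) = 4x + 1

Iteration 1:
  f(1.000000) = 1.000000
  f'(1.000000) = 5.000000
  x_1 = 1.000000 - (1.000000)/(5.000000) = 0.800000

Iteration 2:
  f(0.800000) = 0.080000
  f'(0.800000) = 4.200000
  x_2 = 0.800000 - (0.080000)/(4.200000) = 0.780952

x_2 = 0.780952
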